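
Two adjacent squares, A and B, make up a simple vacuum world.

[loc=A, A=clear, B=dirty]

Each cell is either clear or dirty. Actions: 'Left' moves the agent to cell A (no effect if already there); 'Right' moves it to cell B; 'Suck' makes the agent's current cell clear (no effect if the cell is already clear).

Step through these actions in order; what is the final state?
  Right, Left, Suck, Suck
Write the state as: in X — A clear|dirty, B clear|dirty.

in A — A clear, B dirty

1. Right → in B — A clear, B dirty
2. Left → in A — A clear, B dirty
3. Suck → in A — A clear, B dirty
4. Suck → in A — A clear, B dirty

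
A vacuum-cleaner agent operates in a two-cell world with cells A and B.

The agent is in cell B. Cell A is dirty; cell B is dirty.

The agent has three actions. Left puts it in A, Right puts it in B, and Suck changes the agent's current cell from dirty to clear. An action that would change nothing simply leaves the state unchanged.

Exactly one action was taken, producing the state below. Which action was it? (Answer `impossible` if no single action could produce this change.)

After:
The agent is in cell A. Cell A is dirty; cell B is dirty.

Left

try  Left: (A; A:dirty, B:dirty)  ← match
try Right: (B; A:dirty, B:dirty)
try  Suck: (B; A:dirty, B:clear)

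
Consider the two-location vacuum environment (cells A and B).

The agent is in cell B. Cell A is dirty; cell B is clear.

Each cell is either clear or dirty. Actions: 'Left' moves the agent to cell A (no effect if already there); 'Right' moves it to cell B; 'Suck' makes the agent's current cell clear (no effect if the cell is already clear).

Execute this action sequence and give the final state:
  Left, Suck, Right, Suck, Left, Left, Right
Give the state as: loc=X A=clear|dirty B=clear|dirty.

loc=B A=clear B=clear

1. Left → loc=A A=dirty B=clear
2. Suck → loc=A A=clear B=clear
3. Right → loc=B A=clear B=clear
4. Suck → loc=B A=clear B=clear
5. Left → loc=A A=clear B=clear
6. Left → loc=A A=clear B=clear
7. Right → loc=B A=clear B=clear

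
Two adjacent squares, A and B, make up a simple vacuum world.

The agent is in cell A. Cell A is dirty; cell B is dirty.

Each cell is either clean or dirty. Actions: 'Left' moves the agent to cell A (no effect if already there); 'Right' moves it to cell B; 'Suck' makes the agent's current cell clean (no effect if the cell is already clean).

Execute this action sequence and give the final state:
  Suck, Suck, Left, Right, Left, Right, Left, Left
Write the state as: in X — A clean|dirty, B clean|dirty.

t=1 Suck ⇒ in A — A clean, B dirty
t=2 Suck ⇒ in A — A clean, B dirty
t=3 Left ⇒ in A — A clean, B dirty
t=4 Right ⇒ in B — A clean, B dirty
t=5 Left ⇒ in A — A clean, B dirty
t=6 Right ⇒ in B — A clean, B dirty
t=7 Left ⇒ in A — A clean, B dirty
t=8 Left ⇒ in A — A clean, B dirty

in A — A clean, B dirty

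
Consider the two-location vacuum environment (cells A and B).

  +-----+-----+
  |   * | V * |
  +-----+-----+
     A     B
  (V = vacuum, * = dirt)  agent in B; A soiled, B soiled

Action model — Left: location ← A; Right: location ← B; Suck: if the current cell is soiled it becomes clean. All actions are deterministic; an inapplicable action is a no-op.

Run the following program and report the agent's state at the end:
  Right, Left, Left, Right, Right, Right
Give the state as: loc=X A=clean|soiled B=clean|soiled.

loc=B A=soiled B=soiled

[1] after Right: loc=B A=soiled B=soiled
[2] after Left: loc=A A=soiled B=soiled
[3] after Left: loc=A A=soiled B=soiled
[4] after Right: loc=B A=soiled B=soiled
[5] after Right: loc=B A=soiled B=soiled
[6] after Right: loc=B A=soiled B=soiled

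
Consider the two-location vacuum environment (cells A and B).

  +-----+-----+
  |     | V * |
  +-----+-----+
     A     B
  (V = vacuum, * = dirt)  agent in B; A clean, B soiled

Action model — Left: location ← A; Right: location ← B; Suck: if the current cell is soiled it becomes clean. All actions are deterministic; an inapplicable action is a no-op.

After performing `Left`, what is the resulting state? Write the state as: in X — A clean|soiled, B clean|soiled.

start: in B — A clean, B soiled
1) do Left; now in A — A clean, B soiled

in A — A clean, B soiled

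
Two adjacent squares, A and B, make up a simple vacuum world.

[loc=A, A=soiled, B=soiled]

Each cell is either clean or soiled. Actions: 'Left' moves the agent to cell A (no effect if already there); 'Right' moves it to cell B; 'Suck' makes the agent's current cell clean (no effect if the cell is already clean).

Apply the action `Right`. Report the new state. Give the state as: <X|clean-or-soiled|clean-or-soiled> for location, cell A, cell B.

start: <A|soiled|soiled>
step 1/1 (Right): <B|soiled|soiled>

<B|soiled|soiled>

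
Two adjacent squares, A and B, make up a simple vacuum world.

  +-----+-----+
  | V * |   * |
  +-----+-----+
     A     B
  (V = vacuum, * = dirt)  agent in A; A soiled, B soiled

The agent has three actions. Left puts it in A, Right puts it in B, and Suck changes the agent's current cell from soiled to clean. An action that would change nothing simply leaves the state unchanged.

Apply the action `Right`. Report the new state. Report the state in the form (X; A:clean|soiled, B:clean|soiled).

start: (A; A:soiled, B:soiled)
1. Right → (B; A:soiled, B:soiled)

(B; A:soiled, B:soiled)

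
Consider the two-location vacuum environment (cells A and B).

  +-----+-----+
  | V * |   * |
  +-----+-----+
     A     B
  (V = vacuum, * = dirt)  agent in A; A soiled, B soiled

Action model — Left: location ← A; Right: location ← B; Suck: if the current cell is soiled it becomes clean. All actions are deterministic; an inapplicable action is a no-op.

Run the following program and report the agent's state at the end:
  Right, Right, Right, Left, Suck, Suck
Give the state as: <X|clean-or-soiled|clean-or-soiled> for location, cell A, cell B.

<A|clean|soiled>

[1] after Right: <B|soiled|soiled>
[2] after Right: <B|soiled|soiled>
[3] after Right: <B|soiled|soiled>
[4] after Left: <A|soiled|soiled>
[5] after Suck: <A|clean|soiled>
[6] after Suck: <A|clean|soiled>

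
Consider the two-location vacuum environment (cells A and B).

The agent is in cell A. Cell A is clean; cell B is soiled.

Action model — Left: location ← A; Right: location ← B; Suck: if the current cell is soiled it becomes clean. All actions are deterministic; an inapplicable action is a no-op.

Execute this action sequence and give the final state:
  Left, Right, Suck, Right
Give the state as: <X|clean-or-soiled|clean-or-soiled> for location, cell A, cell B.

<B|clean|clean>

1) do Left; now <A|clean|soiled>
2) do Right; now <B|clean|soiled>
3) do Suck; now <B|clean|clean>
4) do Right; now <B|clean|clean>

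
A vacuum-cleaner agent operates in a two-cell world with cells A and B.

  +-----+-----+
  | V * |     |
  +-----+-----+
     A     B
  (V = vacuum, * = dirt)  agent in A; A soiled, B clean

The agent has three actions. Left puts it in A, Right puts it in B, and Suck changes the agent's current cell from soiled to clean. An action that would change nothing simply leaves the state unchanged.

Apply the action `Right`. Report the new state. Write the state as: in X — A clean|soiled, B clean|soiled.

in B — A soiled, B clean

start: in A — A soiled, B clean
step 1/1 (Right): in B — A soiled, B clean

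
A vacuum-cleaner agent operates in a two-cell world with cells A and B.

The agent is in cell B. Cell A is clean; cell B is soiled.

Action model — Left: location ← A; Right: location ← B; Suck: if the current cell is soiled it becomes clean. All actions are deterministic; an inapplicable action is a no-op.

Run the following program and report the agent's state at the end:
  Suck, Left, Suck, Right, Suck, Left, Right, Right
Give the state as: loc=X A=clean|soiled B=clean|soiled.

t=1 Suck ⇒ loc=B A=clean B=clean
t=2 Left ⇒ loc=A A=clean B=clean
t=3 Suck ⇒ loc=A A=clean B=clean
t=4 Right ⇒ loc=B A=clean B=clean
t=5 Suck ⇒ loc=B A=clean B=clean
t=6 Left ⇒ loc=A A=clean B=clean
t=7 Right ⇒ loc=B A=clean B=clean
t=8 Right ⇒ loc=B A=clean B=clean

loc=B A=clean B=clean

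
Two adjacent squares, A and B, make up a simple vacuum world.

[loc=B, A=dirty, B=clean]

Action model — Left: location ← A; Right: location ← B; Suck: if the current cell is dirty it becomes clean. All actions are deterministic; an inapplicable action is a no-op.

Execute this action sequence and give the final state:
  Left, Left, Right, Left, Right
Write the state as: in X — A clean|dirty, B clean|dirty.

[1] after Left: in A — A dirty, B clean
[2] after Left: in A — A dirty, B clean
[3] after Right: in B — A dirty, B clean
[4] after Left: in A — A dirty, B clean
[5] after Right: in B — A dirty, B clean

in B — A dirty, B clean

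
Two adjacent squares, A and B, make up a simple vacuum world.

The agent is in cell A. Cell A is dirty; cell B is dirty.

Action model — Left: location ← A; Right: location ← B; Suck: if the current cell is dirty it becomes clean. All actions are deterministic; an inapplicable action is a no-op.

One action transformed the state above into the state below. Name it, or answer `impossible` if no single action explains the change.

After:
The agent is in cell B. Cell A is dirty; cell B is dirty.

Right

try  Left: <A|dirty|dirty>
try Right: <B|dirty|dirty>  ← match
try  Suck: <A|clean|dirty>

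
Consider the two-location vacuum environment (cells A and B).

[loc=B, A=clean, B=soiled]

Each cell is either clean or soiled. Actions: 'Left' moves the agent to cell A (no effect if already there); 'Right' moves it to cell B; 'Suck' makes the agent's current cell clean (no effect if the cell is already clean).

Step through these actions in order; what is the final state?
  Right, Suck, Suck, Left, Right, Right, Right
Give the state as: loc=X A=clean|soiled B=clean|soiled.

1. Right → loc=B A=clean B=soiled
2. Suck → loc=B A=clean B=clean
3. Suck → loc=B A=clean B=clean
4. Left → loc=A A=clean B=clean
5. Right → loc=B A=clean B=clean
6. Right → loc=B A=clean B=clean
7. Right → loc=B A=clean B=clean

loc=B A=clean B=clean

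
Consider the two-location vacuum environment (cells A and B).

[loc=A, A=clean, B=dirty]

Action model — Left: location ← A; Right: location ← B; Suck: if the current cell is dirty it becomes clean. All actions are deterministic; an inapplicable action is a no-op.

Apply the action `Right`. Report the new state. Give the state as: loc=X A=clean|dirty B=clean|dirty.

loc=B A=clean B=dirty

start: loc=A A=clean B=dirty
1. Right → loc=B A=clean B=dirty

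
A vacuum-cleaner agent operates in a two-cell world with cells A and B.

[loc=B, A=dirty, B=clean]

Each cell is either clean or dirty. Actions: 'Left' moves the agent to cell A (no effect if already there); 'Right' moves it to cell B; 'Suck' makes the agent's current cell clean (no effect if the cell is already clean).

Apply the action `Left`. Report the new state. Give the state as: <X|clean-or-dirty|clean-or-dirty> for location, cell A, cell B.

start: <B|dirty|clean>
step 1/1 (Left): <A|dirty|clean>

<A|dirty|clean>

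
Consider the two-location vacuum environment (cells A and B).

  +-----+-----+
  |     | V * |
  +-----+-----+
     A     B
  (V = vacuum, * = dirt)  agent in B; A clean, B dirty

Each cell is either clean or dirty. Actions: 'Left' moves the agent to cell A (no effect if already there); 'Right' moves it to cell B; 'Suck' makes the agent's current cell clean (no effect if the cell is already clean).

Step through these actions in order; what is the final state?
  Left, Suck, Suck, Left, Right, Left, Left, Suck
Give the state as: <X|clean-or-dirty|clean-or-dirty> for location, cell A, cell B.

1. Left → <A|clean|dirty>
2. Suck → <A|clean|dirty>
3. Suck → <A|clean|dirty>
4. Left → <A|clean|dirty>
5. Right → <B|clean|dirty>
6. Left → <A|clean|dirty>
7. Left → <A|clean|dirty>
8. Suck → <A|clean|dirty>

<A|clean|dirty>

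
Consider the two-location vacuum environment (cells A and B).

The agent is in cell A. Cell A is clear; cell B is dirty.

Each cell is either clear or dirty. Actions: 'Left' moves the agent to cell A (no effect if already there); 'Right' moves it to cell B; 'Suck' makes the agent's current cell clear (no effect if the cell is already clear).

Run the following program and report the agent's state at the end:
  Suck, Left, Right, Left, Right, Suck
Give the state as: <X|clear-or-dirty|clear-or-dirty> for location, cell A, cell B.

<B|clear|clear>

t=1 Suck ⇒ <A|clear|dirty>
t=2 Left ⇒ <A|clear|dirty>
t=3 Right ⇒ <B|clear|dirty>
t=4 Left ⇒ <A|clear|dirty>
t=5 Right ⇒ <B|clear|dirty>
t=6 Suck ⇒ <B|clear|clear>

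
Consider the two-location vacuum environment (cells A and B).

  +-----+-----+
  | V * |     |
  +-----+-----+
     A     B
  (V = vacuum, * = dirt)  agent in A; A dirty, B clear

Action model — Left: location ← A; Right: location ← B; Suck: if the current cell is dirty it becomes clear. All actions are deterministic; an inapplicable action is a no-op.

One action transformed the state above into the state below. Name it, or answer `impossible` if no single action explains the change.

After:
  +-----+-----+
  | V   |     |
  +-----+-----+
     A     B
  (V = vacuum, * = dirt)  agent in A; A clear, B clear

Suck

try  Left: in A — A dirty, B clear
try Right: in B — A dirty, B clear
try  Suck: in A — A clear, B clear  ← match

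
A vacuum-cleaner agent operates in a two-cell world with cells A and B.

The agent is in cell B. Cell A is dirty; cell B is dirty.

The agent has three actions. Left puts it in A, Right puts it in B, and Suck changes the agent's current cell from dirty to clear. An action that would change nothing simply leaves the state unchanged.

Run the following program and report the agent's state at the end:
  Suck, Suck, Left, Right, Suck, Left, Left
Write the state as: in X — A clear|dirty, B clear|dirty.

[1] after Suck: in B — A dirty, B clear
[2] after Suck: in B — A dirty, B clear
[3] after Left: in A — A dirty, B clear
[4] after Right: in B — A dirty, B clear
[5] after Suck: in B — A dirty, B clear
[6] after Left: in A — A dirty, B clear
[7] after Left: in A — A dirty, B clear

in A — A dirty, B clear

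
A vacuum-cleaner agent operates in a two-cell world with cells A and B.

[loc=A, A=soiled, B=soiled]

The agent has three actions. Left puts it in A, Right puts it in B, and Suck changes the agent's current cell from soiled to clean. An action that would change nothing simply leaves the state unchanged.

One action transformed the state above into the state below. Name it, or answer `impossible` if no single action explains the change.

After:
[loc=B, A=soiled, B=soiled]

try  Left: (A; A:soiled, B:soiled)
try Right: (B; A:soiled, B:soiled)  ← match
try  Suck: (A; A:clean, B:soiled)

Right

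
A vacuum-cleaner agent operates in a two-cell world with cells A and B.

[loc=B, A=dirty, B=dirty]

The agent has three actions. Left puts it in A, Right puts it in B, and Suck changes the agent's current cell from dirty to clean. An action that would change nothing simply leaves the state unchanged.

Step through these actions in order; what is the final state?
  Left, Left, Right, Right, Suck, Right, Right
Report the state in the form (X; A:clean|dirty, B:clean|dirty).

Left (#1): (A; A:dirty, B:dirty)
Left (#2): (A; A:dirty, B:dirty)
Right (#3): (B; A:dirty, B:dirty)
Right (#4): (B; A:dirty, B:dirty)
Suck (#5): (B; A:dirty, B:clean)
Right (#6): (B; A:dirty, B:clean)
Right (#7): (B; A:dirty, B:clean)

(B; A:dirty, B:clean)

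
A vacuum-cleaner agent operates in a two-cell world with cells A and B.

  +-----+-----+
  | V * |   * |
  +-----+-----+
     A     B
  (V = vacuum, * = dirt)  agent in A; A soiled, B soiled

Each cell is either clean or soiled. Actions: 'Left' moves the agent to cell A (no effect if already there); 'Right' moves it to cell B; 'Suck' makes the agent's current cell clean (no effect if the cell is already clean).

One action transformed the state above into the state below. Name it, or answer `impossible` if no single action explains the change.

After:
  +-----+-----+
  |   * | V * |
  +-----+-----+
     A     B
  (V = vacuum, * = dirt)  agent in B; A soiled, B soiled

Right

try  Left: (A; A:soiled, B:soiled)
try Right: (B; A:soiled, B:soiled)  ← match
try  Suck: (A; A:clean, B:soiled)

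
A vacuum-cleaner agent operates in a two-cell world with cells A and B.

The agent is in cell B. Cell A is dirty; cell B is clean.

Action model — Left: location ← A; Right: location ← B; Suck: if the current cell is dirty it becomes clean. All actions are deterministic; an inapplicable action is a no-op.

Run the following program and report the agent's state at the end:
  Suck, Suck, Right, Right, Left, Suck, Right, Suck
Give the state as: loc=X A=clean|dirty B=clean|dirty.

loc=B A=clean B=clean

Suck (#1): loc=B A=dirty B=clean
Suck (#2): loc=B A=dirty B=clean
Right (#3): loc=B A=dirty B=clean
Right (#4): loc=B A=dirty B=clean
Left (#5): loc=A A=dirty B=clean
Suck (#6): loc=A A=clean B=clean
Right (#7): loc=B A=clean B=clean
Suck (#8): loc=B A=clean B=clean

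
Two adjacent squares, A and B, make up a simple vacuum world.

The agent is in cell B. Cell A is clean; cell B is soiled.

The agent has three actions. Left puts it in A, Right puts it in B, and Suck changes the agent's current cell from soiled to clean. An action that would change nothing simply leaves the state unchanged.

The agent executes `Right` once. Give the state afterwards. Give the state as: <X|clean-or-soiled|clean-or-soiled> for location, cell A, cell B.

start: <B|clean|soiled>
step 1/1 (Right): <B|clean|soiled>

<B|clean|soiled>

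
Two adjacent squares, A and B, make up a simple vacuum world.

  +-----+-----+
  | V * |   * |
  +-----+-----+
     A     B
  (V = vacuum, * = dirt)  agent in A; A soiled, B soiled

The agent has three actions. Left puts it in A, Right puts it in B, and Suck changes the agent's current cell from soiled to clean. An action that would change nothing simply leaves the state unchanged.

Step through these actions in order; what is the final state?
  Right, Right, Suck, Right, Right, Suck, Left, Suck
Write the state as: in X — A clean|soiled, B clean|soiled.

[1] after Right: in B — A soiled, B soiled
[2] after Right: in B — A soiled, B soiled
[3] after Suck: in B — A soiled, B clean
[4] after Right: in B — A soiled, B clean
[5] after Right: in B — A soiled, B clean
[6] after Suck: in B — A soiled, B clean
[7] after Left: in A — A soiled, B clean
[8] after Suck: in A — A clean, B clean

in A — A clean, B clean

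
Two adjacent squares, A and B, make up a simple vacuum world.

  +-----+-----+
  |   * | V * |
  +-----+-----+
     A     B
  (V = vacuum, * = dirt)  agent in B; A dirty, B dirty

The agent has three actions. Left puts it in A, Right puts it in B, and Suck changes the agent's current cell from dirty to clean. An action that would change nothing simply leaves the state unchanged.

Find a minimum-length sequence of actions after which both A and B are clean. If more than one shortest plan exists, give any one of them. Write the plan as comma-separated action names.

Suck, Left, Suck

1. Suck → <B|dirty|clean>
2. Left → <A|dirty|clean>
3. Suck → <A|clean|clean>
min 3: Suck B + move + Suck A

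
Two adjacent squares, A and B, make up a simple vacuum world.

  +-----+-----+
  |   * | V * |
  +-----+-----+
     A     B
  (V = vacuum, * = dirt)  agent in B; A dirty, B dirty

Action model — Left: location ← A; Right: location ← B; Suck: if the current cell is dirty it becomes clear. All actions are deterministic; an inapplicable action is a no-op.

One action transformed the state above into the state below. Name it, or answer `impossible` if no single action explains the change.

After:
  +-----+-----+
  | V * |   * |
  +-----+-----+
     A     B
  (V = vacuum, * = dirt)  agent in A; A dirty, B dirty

Left

try  Left: in A — A dirty, B dirty  ← match
try Right: in B — A dirty, B dirty
try  Suck: in B — A dirty, B clear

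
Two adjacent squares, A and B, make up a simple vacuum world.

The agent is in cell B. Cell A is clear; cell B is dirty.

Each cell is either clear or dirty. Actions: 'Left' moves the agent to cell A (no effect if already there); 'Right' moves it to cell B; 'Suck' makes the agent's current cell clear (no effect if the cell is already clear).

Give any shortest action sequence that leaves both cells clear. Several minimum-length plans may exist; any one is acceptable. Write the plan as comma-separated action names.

Suck

step 1/1 (Suck): (B; A:clear, B:clear)
min 1: B is dirty, one Suck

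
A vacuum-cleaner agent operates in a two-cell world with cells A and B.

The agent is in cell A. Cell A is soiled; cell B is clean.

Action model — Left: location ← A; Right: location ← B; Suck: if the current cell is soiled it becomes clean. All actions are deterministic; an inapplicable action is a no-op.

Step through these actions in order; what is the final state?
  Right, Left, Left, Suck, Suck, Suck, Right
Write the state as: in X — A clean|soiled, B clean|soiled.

in B — A clean, B clean

t=1 Right ⇒ in B — A soiled, B clean
t=2 Left ⇒ in A — A soiled, B clean
t=3 Left ⇒ in A — A soiled, B clean
t=4 Suck ⇒ in A — A clean, B clean
t=5 Suck ⇒ in A — A clean, B clean
t=6 Suck ⇒ in A — A clean, B clean
t=7 Right ⇒ in B — A clean, B clean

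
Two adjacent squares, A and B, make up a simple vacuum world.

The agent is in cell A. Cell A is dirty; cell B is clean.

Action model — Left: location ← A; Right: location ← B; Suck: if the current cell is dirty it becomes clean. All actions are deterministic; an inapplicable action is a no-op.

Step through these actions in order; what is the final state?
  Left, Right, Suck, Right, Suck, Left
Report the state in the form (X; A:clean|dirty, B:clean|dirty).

(A; A:dirty, B:clean)

Left (#1): (A; A:dirty, B:clean)
Right (#2): (B; A:dirty, B:clean)
Suck (#3): (B; A:dirty, B:clean)
Right (#4): (B; A:dirty, B:clean)
Suck (#5): (B; A:dirty, B:clean)
Left (#6): (A; A:dirty, B:clean)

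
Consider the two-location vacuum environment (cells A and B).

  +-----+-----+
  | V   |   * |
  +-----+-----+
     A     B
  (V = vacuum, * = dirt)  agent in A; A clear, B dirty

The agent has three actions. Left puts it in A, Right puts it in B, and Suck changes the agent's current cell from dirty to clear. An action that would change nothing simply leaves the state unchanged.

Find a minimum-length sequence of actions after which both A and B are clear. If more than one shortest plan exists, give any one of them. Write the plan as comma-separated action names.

Right, Suck

1) do Right; now loc=B A=clear B=dirty
2) do Suck; now loc=B A=clear B=clear
min 2: go B then Suck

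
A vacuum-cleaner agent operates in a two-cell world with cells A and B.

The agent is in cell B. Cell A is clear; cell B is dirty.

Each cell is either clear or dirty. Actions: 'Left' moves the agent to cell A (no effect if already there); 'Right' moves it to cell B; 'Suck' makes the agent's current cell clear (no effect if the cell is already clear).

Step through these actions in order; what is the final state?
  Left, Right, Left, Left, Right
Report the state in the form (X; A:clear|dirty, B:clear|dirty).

(B; A:clear, B:dirty)

t=1 Left ⇒ (A; A:clear, B:dirty)
t=2 Right ⇒ (B; A:clear, B:dirty)
t=3 Left ⇒ (A; A:clear, B:dirty)
t=4 Left ⇒ (A; A:clear, B:dirty)
t=5 Right ⇒ (B; A:clear, B:dirty)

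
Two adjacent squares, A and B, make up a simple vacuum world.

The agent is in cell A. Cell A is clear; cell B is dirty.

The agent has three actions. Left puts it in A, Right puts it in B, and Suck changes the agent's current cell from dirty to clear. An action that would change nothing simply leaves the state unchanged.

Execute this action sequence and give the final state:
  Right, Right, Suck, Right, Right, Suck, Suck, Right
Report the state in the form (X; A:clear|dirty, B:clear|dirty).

(B; A:clear, B:clear)

1) do Right; now (B; A:clear, B:dirty)
2) do Right; now (B; A:clear, B:dirty)
3) do Suck; now (B; A:clear, B:clear)
4) do Right; now (B; A:clear, B:clear)
5) do Right; now (B; A:clear, B:clear)
6) do Suck; now (B; A:clear, B:clear)
7) do Suck; now (B; A:clear, B:clear)
8) do Right; now (B; A:clear, B:clear)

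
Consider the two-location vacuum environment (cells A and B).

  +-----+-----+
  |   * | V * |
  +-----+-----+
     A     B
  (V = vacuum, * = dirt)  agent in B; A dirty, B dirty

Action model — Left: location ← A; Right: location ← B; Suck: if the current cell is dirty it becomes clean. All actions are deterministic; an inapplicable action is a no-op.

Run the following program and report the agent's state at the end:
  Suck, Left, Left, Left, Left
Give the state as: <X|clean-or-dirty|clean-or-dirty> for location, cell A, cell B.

<A|dirty|clean>

Suck (#1): <B|dirty|clean>
Left (#2): <A|dirty|clean>
Left (#3): <A|dirty|clean>
Left (#4): <A|dirty|clean>
Left (#5): <A|dirty|clean>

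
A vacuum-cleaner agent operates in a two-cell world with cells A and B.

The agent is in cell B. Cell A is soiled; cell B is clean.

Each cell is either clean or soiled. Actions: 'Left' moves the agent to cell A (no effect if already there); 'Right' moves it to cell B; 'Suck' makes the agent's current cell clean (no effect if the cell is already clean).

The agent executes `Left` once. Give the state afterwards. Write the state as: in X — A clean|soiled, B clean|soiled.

in A — A soiled, B clean

start: in B — A soiled, B clean
Left (#1): in A — A soiled, B clean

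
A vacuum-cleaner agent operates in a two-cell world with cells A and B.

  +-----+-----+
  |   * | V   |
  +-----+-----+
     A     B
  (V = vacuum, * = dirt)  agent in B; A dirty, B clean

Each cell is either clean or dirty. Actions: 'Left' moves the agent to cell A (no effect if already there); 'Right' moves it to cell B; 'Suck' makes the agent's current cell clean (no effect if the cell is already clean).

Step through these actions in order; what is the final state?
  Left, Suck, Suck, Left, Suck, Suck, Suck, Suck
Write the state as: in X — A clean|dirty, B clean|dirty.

in A — A clean, B clean

step 1/8 (Left): in A — A dirty, B clean
step 2/8 (Suck): in A — A clean, B clean
step 3/8 (Suck): in A — A clean, B clean
step 4/8 (Left): in A — A clean, B clean
step 5/8 (Suck): in A — A clean, B clean
step 6/8 (Suck): in A — A clean, B clean
step 7/8 (Suck): in A — A clean, B clean
step 8/8 (Suck): in A — A clean, B clean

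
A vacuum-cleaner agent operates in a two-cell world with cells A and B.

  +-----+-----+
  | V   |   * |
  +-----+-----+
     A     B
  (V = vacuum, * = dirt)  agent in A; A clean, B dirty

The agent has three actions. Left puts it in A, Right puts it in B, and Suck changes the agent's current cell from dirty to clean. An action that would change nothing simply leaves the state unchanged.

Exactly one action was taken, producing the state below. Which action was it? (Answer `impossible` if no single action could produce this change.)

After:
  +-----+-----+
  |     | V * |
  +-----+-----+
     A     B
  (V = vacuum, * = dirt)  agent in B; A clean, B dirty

Right

try  Left: (A; A:clean, B:dirty)
try Right: (B; A:clean, B:dirty)  ← match
try  Suck: (A; A:clean, B:dirty)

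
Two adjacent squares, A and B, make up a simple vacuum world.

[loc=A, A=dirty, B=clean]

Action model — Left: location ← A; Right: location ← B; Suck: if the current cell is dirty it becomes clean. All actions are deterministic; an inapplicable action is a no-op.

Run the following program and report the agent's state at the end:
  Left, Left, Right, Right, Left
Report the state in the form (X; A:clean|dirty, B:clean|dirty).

(A; A:dirty, B:clean)

1. Left → (A; A:dirty, B:clean)
2. Left → (A; A:dirty, B:clean)
3. Right → (B; A:dirty, B:clean)
4. Right → (B; A:dirty, B:clean)
5. Left → (A; A:dirty, B:clean)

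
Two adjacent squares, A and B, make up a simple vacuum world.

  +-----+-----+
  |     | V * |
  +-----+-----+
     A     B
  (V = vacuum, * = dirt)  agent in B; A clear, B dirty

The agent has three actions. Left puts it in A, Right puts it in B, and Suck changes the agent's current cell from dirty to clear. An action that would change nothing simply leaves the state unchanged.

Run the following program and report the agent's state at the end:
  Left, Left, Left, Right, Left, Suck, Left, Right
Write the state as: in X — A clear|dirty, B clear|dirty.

in B — A clear, B dirty

step 1/8 (Left): in A — A clear, B dirty
step 2/8 (Left): in A — A clear, B dirty
step 3/8 (Left): in A — A clear, B dirty
step 4/8 (Right): in B — A clear, B dirty
step 5/8 (Left): in A — A clear, B dirty
step 6/8 (Suck): in A — A clear, B dirty
step 7/8 (Left): in A — A clear, B dirty
step 8/8 (Right): in B — A clear, B dirty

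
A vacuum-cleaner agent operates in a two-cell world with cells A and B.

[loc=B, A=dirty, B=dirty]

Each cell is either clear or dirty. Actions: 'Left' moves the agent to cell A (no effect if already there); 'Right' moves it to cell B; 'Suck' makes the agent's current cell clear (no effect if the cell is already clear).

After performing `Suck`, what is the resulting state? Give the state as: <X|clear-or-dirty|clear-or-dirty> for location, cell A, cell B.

start: <B|dirty|dirty>
step 1/1 (Suck): <B|dirty|clear>

<B|dirty|clear>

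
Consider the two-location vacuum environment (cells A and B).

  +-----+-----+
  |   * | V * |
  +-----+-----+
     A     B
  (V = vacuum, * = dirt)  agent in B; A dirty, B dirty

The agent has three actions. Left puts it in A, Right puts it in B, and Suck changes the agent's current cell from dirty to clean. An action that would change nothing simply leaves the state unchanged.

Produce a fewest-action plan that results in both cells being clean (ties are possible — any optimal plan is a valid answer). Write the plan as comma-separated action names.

1. Suck → <B|dirty|clean>
2. Left → <A|dirty|clean>
3. Suck → <A|clean|clean>
min 3: Suck B + move + Suck A

Suck, Left, Suck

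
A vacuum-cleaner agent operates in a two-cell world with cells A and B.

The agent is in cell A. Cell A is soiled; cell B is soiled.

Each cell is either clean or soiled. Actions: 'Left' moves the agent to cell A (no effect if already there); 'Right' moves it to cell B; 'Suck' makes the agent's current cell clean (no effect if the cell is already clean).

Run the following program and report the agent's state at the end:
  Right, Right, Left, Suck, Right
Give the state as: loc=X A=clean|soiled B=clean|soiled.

step 1/5 (Right): loc=B A=soiled B=soiled
step 2/5 (Right): loc=B A=soiled B=soiled
step 3/5 (Left): loc=A A=soiled B=soiled
step 4/5 (Suck): loc=A A=clean B=soiled
step 5/5 (Right): loc=B A=clean B=soiled

loc=B A=clean B=soiled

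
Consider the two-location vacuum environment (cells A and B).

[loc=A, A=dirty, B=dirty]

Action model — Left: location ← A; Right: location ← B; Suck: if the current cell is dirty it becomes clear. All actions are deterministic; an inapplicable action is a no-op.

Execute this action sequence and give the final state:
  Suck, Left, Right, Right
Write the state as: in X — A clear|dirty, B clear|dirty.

1. Suck → in A — A clear, B dirty
2. Left → in A — A clear, B dirty
3. Right → in B — A clear, B dirty
4. Right → in B — A clear, B dirty

in B — A clear, B dirty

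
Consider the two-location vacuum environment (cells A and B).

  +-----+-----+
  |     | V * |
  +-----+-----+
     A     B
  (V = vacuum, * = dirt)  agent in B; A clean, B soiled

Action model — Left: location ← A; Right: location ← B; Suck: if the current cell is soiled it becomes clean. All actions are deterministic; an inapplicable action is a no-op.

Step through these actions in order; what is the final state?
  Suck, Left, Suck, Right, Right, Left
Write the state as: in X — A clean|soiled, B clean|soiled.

step 1/6 (Suck): in B — A clean, B clean
step 2/6 (Left): in A — A clean, B clean
step 3/6 (Suck): in A — A clean, B clean
step 4/6 (Right): in B — A clean, B clean
step 5/6 (Right): in B — A clean, B clean
step 6/6 (Left): in A — A clean, B clean

in A — A clean, B clean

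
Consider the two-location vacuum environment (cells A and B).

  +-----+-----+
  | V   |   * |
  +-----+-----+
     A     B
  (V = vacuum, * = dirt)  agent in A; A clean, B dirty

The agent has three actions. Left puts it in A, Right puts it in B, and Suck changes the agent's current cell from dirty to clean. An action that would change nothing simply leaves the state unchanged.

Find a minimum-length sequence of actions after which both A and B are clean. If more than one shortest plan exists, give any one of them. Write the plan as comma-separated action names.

Right (#1): <B|clean|dirty>
Suck (#2): <B|clean|clean>
min 2: go B then Suck

Right, Suck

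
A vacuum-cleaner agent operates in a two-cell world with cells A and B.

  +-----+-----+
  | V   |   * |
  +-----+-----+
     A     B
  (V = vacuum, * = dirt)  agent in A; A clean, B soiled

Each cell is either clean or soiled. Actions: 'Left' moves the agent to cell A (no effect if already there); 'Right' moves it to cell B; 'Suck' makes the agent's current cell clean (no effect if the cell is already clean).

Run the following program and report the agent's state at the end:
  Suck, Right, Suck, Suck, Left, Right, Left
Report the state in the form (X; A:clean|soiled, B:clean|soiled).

t=1 Suck ⇒ (A; A:clean, B:soiled)
t=2 Right ⇒ (B; A:clean, B:soiled)
t=3 Suck ⇒ (B; A:clean, B:clean)
t=4 Suck ⇒ (B; A:clean, B:clean)
t=5 Left ⇒ (A; A:clean, B:clean)
t=6 Right ⇒ (B; A:clean, B:clean)
t=7 Left ⇒ (A; A:clean, B:clean)

(A; A:clean, B:clean)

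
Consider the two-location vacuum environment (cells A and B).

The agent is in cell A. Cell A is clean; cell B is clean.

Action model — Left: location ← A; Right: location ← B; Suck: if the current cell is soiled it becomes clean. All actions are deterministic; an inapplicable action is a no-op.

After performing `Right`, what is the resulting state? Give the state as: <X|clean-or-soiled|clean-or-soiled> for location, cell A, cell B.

start: <A|clean|clean>
t=1 Right ⇒ <B|clean|clean>

<B|clean|clean>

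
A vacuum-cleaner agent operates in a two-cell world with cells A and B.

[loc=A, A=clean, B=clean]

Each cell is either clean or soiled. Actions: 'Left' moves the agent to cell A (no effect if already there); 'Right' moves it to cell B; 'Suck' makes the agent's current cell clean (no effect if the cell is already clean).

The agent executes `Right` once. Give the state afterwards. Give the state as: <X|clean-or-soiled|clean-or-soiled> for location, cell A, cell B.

<B|clean|clean>

start: <A|clean|clean>
1) do Right; now <B|clean|clean>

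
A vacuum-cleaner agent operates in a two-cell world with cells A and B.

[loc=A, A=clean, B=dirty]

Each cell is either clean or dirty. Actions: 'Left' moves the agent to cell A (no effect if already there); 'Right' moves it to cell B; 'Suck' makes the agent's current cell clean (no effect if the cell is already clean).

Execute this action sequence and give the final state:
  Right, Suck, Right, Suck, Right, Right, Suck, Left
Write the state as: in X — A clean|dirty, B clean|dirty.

1. Right → in B — A clean, B dirty
2. Suck → in B — A clean, B clean
3. Right → in B — A clean, B clean
4. Suck → in B — A clean, B clean
5. Right → in B — A clean, B clean
6. Right → in B — A clean, B clean
7. Suck → in B — A clean, B clean
8. Left → in A — A clean, B clean

in A — A clean, B clean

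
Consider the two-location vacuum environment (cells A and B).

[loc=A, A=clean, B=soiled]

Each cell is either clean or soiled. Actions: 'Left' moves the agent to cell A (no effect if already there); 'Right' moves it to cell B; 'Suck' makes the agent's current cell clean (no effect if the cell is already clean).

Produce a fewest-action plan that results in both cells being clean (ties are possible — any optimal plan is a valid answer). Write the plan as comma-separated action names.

step 1/2 (Right): in B — A clean, B soiled
step 2/2 (Suck): in B — A clean, B clean
min 2: go B then Suck

Right, Suck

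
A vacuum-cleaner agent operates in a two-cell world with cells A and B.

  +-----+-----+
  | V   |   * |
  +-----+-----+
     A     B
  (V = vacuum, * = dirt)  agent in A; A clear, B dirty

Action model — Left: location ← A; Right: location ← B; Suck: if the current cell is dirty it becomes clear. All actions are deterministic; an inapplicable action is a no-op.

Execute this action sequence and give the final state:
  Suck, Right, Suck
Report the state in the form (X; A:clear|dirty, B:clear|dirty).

Suck (#1): (A; A:clear, B:dirty)
Right (#2): (B; A:clear, B:dirty)
Suck (#3): (B; A:clear, B:clear)

(B; A:clear, B:clear)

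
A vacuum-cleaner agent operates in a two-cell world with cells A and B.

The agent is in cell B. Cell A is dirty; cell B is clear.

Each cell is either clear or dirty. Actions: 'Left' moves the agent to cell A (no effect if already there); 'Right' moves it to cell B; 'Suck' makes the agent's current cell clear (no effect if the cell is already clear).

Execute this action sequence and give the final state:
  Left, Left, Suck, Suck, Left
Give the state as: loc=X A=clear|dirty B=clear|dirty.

1) do Left; now loc=A A=dirty B=clear
2) do Left; now loc=A A=dirty B=clear
3) do Suck; now loc=A A=clear B=clear
4) do Suck; now loc=A A=clear B=clear
5) do Left; now loc=A A=clear B=clear

loc=A A=clear B=clear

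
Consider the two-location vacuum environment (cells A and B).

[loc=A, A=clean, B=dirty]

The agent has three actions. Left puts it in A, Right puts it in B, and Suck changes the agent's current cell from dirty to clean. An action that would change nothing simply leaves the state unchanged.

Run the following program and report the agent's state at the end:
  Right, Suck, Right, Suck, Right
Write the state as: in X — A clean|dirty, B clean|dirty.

in B — A clean, B clean

[1] after Right: in B — A clean, B dirty
[2] after Suck: in B — A clean, B clean
[3] after Right: in B — A clean, B clean
[4] after Suck: in B — A clean, B clean
[5] after Right: in B — A clean, B clean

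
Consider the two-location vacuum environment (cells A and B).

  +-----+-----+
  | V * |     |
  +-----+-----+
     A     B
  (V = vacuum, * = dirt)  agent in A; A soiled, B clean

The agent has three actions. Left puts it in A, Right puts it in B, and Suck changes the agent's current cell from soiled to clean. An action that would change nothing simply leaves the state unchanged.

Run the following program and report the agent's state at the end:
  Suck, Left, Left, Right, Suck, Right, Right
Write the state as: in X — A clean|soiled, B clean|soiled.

in B — A clean, B clean

1. Suck → in A — A clean, B clean
2. Left → in A — A clean, B clean
3. Left → in A — A clean, B clean
4. Right → in B — A clean, B clean
5. Suck → in B — A clean, B clean
6. Right → in B — A clean, B clean
7. Right → in B — A clean, B clean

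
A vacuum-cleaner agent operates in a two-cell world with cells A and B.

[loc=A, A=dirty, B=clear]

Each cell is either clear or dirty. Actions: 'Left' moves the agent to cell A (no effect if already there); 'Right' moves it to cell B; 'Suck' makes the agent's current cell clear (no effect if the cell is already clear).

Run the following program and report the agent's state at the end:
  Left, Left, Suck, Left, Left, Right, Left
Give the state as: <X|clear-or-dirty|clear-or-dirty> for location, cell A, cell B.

1) do Left; now <A|dirty|clear>
2) do Left; now <A|dirty|clear>
3) do Suck; now <A|clear|clear>
4) do Left; now <A|clear|clear>
5) do Left; now <A|clear|clear>
6) do Right; now <B|clear|clear>
7) do Left; now <A|clear|clear>

<A|clear|clear>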